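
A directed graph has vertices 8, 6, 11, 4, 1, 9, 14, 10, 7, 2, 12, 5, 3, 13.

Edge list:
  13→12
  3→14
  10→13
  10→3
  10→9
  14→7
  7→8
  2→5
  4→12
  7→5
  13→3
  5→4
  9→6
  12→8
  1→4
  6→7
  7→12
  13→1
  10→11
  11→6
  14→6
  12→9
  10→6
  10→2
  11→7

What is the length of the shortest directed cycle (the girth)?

4

For each vertex v, BFS finds the shortest path from v back to v.
The shortest such closed walk is 9 → 6 → 7 → 12 → 9, length 4.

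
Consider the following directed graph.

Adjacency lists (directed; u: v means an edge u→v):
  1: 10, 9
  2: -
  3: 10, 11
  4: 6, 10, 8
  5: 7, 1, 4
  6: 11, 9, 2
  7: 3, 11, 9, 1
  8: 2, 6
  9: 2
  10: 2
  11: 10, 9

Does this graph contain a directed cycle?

DFS with white/gray/black marking, starting from 7:
7 gray
  3 gray
    10 gray
      2 gray
      2 black
    10 black
    11 gray
      11→10: 10 black — skip
      9 gray
        9→2: 2 black — skip
      9 black
    11 black
  3 black
  7→11: 11 black — skip
  7→9: 9 black — skip
  1 gray
    1→10: 10 black — skip
    1→9: 9 black — skip
  1 black
7 black
4 gray
  6 gray
    6→11: 11 black — skip
    6→9: 9 black — skip
    6→2: 2 black — skip
  6 black
  4→10: 10 black — skip
  8 gray
    8→2: 2 black — skip
    8→6: 6 black — skip
  8 black
4 black
5 gray
  5→7: 7 black — skip
  5→1: 1 black — skip
  5→4: 4 black — skip
5 black
Every edge goes to a white or black vertex — no back edge, so the graph is acyclic.

No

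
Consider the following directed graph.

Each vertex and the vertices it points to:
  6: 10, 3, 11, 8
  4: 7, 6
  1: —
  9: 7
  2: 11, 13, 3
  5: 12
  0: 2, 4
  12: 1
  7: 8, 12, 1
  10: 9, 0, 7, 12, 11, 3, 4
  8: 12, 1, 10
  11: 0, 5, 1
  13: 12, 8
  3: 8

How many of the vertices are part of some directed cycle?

A vertex is on a directed cycle iff it belongs to a strongly connected component of size ≥ 2 (or has a self-loop).
The vertices on cycles are {0, 2, 3, 4, 6, 7, 8, 9, 10, 11, 13} — 11 in total.

11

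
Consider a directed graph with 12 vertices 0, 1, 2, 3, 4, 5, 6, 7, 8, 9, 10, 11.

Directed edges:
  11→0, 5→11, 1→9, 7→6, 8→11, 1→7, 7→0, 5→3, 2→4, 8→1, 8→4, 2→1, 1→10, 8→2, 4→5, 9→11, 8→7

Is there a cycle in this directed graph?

No

DFS with white/gray/black marking, starting from 7:
7 gray
  6 gray
  6 black
  0 gray
  0 black
7 black
1 gray
  9 gray
    11 gray
      11→0: 0 black — skip
    11 black
  9 black
  10 gray
  10 black
  1→7: 7 black — skip
1 black
2 gray
  4 gray
    5 gray
      3 gray
      3 black
      5→11: 11 black — skip
    5 black
  4 black
  2→1: 1 black — skip
2 black
8 gray
  8→11: 11 black — skip
  8→1: 1 black — skip
  8→7: 7 black — skip
  8→4: 4 black — skip
  8→2: 2 black — skip
8 black
Every edge goes to a white or black vertex — no back edge, so the graph is acyclic.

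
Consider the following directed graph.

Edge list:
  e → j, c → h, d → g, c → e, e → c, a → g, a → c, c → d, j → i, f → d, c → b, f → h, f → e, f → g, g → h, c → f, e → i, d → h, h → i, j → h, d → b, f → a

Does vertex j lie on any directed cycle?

j lies on a cycle iff there is a path from j back to itself.
Exploring from j, it never reaches itself; equivalently, its strongly connected component is a singleton.

No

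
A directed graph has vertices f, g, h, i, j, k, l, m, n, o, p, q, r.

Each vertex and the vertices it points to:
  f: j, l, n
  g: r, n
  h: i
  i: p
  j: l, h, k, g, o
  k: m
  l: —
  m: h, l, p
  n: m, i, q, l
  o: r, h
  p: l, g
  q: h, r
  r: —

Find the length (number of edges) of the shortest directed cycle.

4

For each vertex v, BFS finds the shortest path from v back to v.
The shortest such closed walk is n → m → p → g → n, length 4.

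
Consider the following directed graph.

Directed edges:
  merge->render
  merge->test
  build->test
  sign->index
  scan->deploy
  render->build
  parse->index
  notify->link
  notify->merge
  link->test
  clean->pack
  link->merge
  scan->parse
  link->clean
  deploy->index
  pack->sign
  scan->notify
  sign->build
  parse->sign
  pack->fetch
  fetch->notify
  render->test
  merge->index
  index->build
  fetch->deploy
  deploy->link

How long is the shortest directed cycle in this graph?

5

For each vertex v, BFS finds the shortest path from v back to v.
The shortest such closed walk is notify → link → clean → pack → fetch → notify, length 5.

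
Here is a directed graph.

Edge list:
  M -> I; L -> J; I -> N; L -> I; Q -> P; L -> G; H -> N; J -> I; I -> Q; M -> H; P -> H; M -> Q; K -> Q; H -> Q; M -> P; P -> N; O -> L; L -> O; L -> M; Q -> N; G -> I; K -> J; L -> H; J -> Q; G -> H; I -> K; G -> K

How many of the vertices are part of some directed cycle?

8

A vertex is on a directed cycle iff it belongs to a strongly connected component of size ≥ 2 (or has a self-loop).
The vertices on cycles are {H, I, J, K, L, O, P, Q} — 8 in total.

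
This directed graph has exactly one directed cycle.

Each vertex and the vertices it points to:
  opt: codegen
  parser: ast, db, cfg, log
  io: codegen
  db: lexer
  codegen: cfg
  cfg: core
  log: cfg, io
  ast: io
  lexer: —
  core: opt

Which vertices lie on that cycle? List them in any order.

DFS with gray/black marking from cfg:
cfg gray
  core gray
    opt gray
      codegen gray
        codegen→cfg: cfg is gray → back edge
Back edge closes the cycle cfg → core → opt → codegen → cfg; its vertices are {cfg, opt, core, codegen}.

cfg, opt, core, codegen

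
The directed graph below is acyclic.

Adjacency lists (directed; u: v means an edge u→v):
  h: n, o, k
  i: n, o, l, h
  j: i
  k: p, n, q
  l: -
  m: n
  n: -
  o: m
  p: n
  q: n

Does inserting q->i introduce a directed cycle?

Adding q→i creates a cycle iff i can already reach q.
Path from i: i → h → k → q.
So i → … → q → i is a cycle.

Yes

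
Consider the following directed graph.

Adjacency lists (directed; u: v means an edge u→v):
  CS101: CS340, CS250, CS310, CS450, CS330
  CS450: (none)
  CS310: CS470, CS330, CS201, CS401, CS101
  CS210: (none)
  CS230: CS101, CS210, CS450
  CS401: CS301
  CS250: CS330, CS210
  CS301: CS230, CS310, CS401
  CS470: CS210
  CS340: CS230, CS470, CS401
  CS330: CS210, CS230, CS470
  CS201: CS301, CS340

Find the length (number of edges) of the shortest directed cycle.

2

For each vertex v, BFS finds the shortest path from v back to v.
The shortest such closed walk is CS101 → CS310 → CS101, length 2.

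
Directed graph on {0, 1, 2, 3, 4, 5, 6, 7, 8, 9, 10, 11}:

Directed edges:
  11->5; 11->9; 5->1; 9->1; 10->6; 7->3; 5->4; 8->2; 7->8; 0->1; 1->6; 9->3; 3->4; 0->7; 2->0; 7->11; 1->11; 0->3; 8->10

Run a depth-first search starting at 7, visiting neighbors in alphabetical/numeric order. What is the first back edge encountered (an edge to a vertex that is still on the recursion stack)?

DFS from 7 (visiting neighbors in alphabetical/numeric order); mark gray on enter, black on exit:
7 gray
  3 gray
    4 gray
    4 black
  3 black
  8 gray
    2 gray
      0 gray
        1 gray
          6 gray
          6 black
          11 gray
            5 gray
              5→1: 1 is gray → back edge
First back edge: 5 → 1.

5->1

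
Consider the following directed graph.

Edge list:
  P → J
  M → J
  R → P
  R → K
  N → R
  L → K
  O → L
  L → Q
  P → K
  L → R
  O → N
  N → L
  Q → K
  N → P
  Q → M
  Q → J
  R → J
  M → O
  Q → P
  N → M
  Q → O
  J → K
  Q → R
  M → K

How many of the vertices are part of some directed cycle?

A vertex is on a directed cycle iff it belongs to a strongly connected component of size ≥ 2 (or has a self-loop).
The vertices on cycles are {L, M, N, O, Q} — 5 in total.

5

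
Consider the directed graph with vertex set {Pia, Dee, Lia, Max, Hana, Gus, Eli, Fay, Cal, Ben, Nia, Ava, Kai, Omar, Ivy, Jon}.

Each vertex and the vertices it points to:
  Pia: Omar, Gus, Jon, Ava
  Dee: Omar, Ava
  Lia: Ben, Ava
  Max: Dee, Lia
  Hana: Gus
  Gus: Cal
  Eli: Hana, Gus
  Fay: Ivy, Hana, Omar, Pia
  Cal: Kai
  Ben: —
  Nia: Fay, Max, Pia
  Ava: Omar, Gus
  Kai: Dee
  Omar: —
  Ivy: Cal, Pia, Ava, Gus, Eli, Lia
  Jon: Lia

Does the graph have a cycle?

Yes

DFS with white/gray/black marking, starting from Omar:
Omar gray
Omar black
Pia gray
  Pia→Omar: Omar black — skip
  Gus gray
    Cal gray
      Kai gray
        Dee gray
          Dee→Omar: Omar black — skip
          Ava gray
            Ava→Omar: Omar black — skip
            Ava→Gus: Gus is gray → back edge
Back edge found, so a cycle exists: Gus → Cal → Kai → Dee → Ava → Gus.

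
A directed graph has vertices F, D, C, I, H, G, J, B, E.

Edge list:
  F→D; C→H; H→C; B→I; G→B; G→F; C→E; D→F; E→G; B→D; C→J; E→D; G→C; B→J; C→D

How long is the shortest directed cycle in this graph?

For each vertex v, BFS finds the shortest path from v back to v.
The shortest such closed walk is F → D → F, length 2.

2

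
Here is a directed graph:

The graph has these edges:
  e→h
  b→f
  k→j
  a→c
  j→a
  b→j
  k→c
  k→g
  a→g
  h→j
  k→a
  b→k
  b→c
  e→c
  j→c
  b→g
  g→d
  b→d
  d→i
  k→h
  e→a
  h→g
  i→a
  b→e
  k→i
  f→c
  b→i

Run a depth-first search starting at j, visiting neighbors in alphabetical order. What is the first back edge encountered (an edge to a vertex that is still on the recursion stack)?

DFS from j (visiting neighbors in alphabetical order); mark gray on enter, black on exit:
j gray
  a gray
    c gray
    c black
    g gray
      d gray
        i gray
          i→a: a is gray → back edge
First back edge: i → a.

i→a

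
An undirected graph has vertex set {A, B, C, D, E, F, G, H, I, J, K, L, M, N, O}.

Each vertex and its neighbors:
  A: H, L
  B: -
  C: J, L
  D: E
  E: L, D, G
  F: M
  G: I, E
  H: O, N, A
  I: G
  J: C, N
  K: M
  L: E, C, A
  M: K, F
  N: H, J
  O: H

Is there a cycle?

Yes

DFS, tracking each vertex's parent; an edge to a visited non-parent vertex closes a cycle.
Start from D:
visit D (parent –)
  visit E (parent D)
    visit L (parent E)
      L–E: parent, skip
      visit C (parent L)
        visit J (parent C)
          J–C: parent, skip
          visit N (parent J)
            visit H (parent N)
              visit O (parent H)
                O–H: parent, skip
              H–N: parent, skip
              visit A (parent H)
                A–H: parent, skip
                A–L: L visited and ≠ parent → cycle
Cycle: L – C – J – N – H – A – L.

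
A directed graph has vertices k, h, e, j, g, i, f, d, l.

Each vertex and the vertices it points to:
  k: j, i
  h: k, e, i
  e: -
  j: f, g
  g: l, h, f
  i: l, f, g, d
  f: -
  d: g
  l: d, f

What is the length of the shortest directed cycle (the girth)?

For each vertex v, BFS finds the shortest path from v back to v.
The shortest such closed walk is h → i → g → h, length 3.

3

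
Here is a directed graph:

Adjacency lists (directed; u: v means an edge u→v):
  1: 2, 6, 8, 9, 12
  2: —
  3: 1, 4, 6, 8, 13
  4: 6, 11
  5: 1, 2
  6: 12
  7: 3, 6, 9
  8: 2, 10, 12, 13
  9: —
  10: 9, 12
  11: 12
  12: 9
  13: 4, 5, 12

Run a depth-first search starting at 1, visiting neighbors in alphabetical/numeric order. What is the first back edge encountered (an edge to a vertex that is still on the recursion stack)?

DFS from 1 (visiting neighbors in alphabetical/numeric order); mark gray on enter, black on exit:
1 gray
  2 gray
  2 black
  6 gray
    12 gray
      9 gray
      9 black
    12 black
  6 black
  8 gray
    8→2: 2 black — skip
    10 gray
      10→9: 9 black — skip
      10→12: 12 black — skip
    10 black
    8→12: 12 black — skip
    13 gray
      4 gray
        4→6: 6 black — skip
        11 gray
          11→12: 12 black — skip
        11 black
      4 black
      5 gray
        5→1: 1 is gray → back edge
First back edge: 5 → 1.

5->1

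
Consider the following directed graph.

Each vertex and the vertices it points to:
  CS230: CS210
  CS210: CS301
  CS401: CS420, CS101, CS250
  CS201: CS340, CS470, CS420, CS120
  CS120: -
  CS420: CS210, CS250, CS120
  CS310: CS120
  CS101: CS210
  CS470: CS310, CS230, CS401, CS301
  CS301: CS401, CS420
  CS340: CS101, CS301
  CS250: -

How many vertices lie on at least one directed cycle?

A vertex is on a directed cycle iff it belongs to a strongly connected component of size ≥ 2 (or has a self-loop).
The vertices on cycles are {CS101, CS210, CS301, CS401, CS420} — 5 in total.

5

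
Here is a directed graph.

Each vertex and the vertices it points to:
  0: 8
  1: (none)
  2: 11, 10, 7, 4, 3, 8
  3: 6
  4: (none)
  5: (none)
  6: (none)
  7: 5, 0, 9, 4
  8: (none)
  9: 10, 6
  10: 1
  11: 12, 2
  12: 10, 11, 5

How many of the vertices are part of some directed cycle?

A vertex is on a directed cycle iff it belongs to a strongly connected component of size ≥ 2 (or has a self-loop).
The vertices on cycles are {2, 11, 12} — 3 in total.

3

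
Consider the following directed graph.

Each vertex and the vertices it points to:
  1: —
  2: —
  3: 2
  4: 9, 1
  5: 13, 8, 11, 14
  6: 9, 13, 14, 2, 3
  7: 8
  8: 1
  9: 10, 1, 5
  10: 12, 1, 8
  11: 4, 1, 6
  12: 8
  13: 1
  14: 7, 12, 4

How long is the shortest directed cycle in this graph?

4

For each vertex v, BFS finds the shortest path from v back to v.
The shortest such closed walk is 6 → 9 → 5 → 11 → 6, length 4.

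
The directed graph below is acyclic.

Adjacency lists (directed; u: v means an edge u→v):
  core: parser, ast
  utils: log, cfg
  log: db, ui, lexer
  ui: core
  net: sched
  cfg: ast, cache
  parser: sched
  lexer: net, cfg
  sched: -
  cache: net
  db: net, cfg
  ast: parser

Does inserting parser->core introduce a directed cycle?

Adding parser→core creates a cycle iff core can already reach parser.
Path from core: core → parser.
So core → … → parser → core is a cycle.

Yes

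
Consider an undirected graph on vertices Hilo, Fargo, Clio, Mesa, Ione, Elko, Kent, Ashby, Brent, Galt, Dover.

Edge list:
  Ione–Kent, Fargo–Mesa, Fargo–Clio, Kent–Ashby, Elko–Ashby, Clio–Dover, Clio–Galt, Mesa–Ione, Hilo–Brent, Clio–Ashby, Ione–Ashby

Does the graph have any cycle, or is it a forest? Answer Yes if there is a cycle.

DFS, tracking each vertex's parent; an edge to a visited non-parent vertex closes a cycle.
Start from Clio:
visit Clio (parent –)
  visit Fargo (parent Clio)
    visit Mesa (parent Fargo)
      visit Ione (parent Mesa)
        visit Ashby (parent Ione)
          visit Elko (parent Ashby)
            Elko–Ashby: parent, skip
          visit Kent (parent Ashby)
            Kent–Ashby: parent, skip
            Kent–Ione: Ione visited and ≠ parent → cycle
Cycle: Ione – Ashby – Kent – Ione.

Yes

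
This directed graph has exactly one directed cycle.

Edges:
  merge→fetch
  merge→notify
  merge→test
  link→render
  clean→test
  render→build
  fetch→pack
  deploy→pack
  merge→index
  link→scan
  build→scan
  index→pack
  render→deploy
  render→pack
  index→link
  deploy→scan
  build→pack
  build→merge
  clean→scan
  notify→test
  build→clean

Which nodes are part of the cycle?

link, build, index, merge, render

DFS with gray/black marking from render:
render gray
  build gray
    pack gray
    pack black
    merge gray
      test gray
      test black
      fetch gray
        fetch→pack: pack black — skip
      fetch black
      index gray
        index→pack: pack black — skip
        link gray
          link→render: render is gray → back edge
Back edge closes the cycle render → build → merge → index → link → render; its vertices are {link, build, index, merge, render}.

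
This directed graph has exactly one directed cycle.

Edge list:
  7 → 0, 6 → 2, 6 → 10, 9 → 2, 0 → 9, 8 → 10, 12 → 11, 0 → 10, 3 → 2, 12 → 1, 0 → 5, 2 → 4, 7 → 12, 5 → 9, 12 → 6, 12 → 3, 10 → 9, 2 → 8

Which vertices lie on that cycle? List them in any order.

DFS with gray/black marking from 9:
9 gray
  2 gray
    4 gray
    4 black
    8 gray
      10 gray
        10→9: 9 is gray → back edge
Back edge closes the cycle 9 → 2 → 8 → 10 → 9; its vertices are {2, 8, 9, 10}.

2, 8, 9, 10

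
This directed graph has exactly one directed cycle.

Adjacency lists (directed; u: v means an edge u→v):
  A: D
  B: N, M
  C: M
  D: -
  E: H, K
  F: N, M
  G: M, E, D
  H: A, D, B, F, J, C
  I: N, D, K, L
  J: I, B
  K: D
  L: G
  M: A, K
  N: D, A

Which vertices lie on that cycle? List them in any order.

DFS with gray/black marking from E:
E gray
  H gray
    A gray
      D gray
      D black
    A black
    H→D: D black — skip
    B gray
      N gray
        N→D: D black — skip
        N→A: A black — skip
      N black
      M gray
        M→A: A black — skip
        K gray
          K→D: D black — skip
        K black
      M black
    B black
    F gray
      F→N: N black — skip
      F→M: M black — skip
    F black
    J gray
      I gray
        I→N: N black — skip
        I→D: D black — skip
        I→K: K black — skip
        L gray
          G gray
            G→M: M black — skip
            G→E: E is gray → back edge
Back edge closes the cycle E → H → J → I → L → G → E; its vertices are {E, G, H, I, J, L}.

E, G, H, I, J, L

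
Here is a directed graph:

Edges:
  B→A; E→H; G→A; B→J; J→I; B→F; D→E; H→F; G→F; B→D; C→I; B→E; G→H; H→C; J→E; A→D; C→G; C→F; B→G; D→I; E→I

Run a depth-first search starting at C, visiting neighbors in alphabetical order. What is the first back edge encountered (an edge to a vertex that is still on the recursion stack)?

DFS from C (visiting neighbors in alphabetical order); mark gray on enter, black on exit:
C gray
  F gray
  F black
  G gray
    A gray
      D gray
        E gray
          H gray
            H→C: C is gray → back edge
First back edge: H → C.

H->C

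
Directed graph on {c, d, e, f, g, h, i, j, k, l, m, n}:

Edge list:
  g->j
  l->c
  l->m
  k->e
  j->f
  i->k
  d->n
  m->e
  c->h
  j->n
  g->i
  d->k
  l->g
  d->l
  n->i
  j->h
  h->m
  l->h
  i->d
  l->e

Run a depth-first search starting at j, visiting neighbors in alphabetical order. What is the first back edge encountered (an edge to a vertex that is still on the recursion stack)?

g->i

DFS from j (visiting neighbors in alphabetical order); mark gray on enter, black on exit:
j gray
  f gray
  f black
  h gray
    m gray
      e gray
      e black
    m black
  h black
  n gray
    i gray
      d gray
        k gray
          k→e: e black — skip
        k black
        l gray
          c gray
            c→h: h black — skip
          c black
          l→e: e black — skip
          g gray
            g→i: i is gray → back edge
First back edge: g → i.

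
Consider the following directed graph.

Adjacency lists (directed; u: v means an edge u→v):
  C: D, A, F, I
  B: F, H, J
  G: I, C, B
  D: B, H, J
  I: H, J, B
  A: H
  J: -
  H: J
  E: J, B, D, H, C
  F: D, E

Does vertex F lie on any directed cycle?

Yes

F is on a cycle iff F can reach itself via ≥1 edge.
F → D → B → F — yes.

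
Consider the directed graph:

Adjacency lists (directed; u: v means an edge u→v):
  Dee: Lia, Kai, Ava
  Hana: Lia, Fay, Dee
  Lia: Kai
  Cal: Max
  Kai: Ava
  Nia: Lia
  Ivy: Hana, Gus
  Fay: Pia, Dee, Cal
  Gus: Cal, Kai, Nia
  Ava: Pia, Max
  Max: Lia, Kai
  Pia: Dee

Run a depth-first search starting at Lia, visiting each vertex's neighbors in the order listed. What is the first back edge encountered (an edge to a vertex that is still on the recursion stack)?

Dee→Lia

DFS from Lia (visiting each vertex's neighbors in the order listed); mark gray on enter, black on exit:
Lia gray
  Kai gray
    Ava gray
      Pia gray
        Dee gray
          Dee→Lia: Lia is gray → back edge
First back edge: Dee → Lia.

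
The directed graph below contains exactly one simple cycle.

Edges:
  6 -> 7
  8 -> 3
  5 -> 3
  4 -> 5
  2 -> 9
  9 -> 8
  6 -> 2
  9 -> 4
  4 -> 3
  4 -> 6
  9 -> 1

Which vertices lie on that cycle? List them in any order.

2, 4, 6, 9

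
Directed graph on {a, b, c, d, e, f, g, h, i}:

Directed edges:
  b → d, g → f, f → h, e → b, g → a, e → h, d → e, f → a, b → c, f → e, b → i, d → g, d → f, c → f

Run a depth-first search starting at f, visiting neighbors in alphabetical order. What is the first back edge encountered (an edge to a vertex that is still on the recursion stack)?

DFS from f (visiting neighbors in alphabetical order); mark gray on enter, black on exit:
f gray
  a gray
  a black
  e gray
    b gray
      c gray
        c→f: f is gray → back edge
First back edge: c → f.

c→f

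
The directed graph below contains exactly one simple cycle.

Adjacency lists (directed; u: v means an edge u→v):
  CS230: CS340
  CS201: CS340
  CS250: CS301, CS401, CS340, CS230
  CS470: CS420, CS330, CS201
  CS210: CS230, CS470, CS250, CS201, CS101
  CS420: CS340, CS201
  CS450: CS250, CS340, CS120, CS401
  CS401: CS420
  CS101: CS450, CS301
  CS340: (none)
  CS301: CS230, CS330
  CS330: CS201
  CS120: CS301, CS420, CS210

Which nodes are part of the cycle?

CS101, CS120, CS210, CS450

DFS with gray/black marking from CS210:
CS210 gray
  CS230 gray
    CS340 gray
    CS340 black
  CS230 black
  CS470 gray
    CS420 gray
      CS420→CS340: CS340 black — skip
      CS201 gray
        CS201→CS340: CS340 black — skip
      CS201 black
    CS420 black
    CS330 gray
      CS330→CS201: CS201 black — skip
    CS330 black
    CS470→CS201: CS201 black — skip
  CS470 black
  CS250 gray
    CS301 gray
      CS301→CS230: CS230 black — skip
      CS301→CS330: CS330 black — skip
    CS301 black
    CS401 gray
      CS401→CS420: CS420 black — skip
    CS401 black
    CS250→CS340: CS340 black — skip
    CS250→CS230: CS230 black — skip
  CS250 black
  CS210→CS201: CS201 black — skip
  CS101 gray
    CS450 gray
      CS450→CS250: CS250 black — skip
      CS450→CS340: CS340 black — skip
      CS120 gray
        CS120→CS301: CS301 black — skip
        CS120→CS420: CS420 black — skip
        CS120→CS210: CS210 is gray → back edge
Back edge closes the cycle CS210 → CS101 → CS450 → CS120 → CS210; its vertices are {CS101, CS120, CS210, CS450}.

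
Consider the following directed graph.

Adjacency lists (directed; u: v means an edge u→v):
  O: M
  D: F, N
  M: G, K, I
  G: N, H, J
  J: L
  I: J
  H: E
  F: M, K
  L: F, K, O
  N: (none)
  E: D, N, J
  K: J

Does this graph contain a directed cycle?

DFS with white/gray/black marking, starting from H:
H gray
  E gray
    D gray
      F gray
        M gray
          G gray
            N gray
            N black
            G→H: H is gray → back edge
Back edge found, so a cycle exists: H → E → D → F → M → G → H.

Yes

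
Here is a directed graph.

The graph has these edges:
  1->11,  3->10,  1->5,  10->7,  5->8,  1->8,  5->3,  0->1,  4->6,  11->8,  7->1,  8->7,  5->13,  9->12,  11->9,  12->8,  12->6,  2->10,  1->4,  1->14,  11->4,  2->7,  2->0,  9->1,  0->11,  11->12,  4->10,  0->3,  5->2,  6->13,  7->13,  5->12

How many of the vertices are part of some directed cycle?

12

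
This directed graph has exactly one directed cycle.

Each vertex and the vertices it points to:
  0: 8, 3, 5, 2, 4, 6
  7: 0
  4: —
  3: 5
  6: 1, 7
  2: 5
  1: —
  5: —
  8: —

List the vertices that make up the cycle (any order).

DFS with gray/black marking from 7:
7 gray
  0 gray
    8 gray
    8 black
    3 gray
      5 gray
      5 black
    3 black
    0→5: 5 black — skip
    2 gray
      2→5: 5 black — skip
    2 black
    4 gray
    4 black
    6 gray
      1 gray
      1 black
      6→7: 7 is gray → back edge
Back edge closes the cycle 7 → 0 → 6 → 7; its vertices are {0, 6, 7}.

0, 6, 7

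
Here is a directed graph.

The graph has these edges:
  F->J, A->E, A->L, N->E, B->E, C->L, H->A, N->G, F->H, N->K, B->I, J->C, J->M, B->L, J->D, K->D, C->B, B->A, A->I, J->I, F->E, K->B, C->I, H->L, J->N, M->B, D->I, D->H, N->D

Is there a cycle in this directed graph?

DFS with white/gray/black marking, starting from K:
K gray
  D gray
    I gray
    I black
    H gray
      A gray
        E gray
        E black
        L gray
        L black
        A→I: I black — skip
      A black
      H→L: L black — skip
    H black
  D black
  B gray
    B→E: E black — skip
    B→I: I black — skip
    B→A: A black — skip
    B→L: L black — skip
  B black
K black
F gray
  J gray
    J→D: D black — skip
    M gray
      M→B: B black — skip
    M black
    N gray
      N→E: E black — skip
      N→K: K black — skip
      G gray
      G black
      N→D: D black — skip
    N black
    J→I: I black — skip
    C gray
      C→L: L black — skip
      C→B: B black — skip
      C→I: I black — skip
    C black
  J black
  F→H: H black — skip
  F→E: E black — skip
F black
Every edge goes to a white or black vertex — no back edge, so the graph is acyclic.

No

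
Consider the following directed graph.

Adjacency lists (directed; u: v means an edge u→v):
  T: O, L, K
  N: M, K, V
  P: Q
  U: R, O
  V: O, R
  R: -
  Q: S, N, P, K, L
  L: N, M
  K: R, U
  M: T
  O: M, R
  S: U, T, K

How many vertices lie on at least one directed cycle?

A vertex is on a directed cycle iff it belongs to a strongly connected component of size ≥ 2 (or has a self-loop).
The vertices on cycles are {K, L, M, N, O, P, Q, T, U, V} — 10 in total.

10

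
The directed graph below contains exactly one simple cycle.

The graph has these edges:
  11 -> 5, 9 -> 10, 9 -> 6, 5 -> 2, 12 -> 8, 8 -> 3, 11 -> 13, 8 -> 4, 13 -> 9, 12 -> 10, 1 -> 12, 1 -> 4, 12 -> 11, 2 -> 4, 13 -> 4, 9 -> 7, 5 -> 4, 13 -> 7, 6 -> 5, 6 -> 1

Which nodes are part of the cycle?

DFS with gray/black marking from 12:
12 gray
  11 gray
    13 gray
      4 gray
      4 black
      7 gray
      7 black
      9 gray
        10 gray
        10 black
        6 gray
          5 gray
            5→4: 4 black — skip
            2 gray
              2→4: 4 black — skip
            2 black
          5 black
          1 gray
            1→4: 4 black — skip
            1→12: 12 is gray → back edge
Back edge closes the cycle 12 → 11 → 13 → 9 → 6 → 1 → 12; its vertices are {1, 6, 9, 11, 12, 13}.

1, 6, 9, 11, 12, 13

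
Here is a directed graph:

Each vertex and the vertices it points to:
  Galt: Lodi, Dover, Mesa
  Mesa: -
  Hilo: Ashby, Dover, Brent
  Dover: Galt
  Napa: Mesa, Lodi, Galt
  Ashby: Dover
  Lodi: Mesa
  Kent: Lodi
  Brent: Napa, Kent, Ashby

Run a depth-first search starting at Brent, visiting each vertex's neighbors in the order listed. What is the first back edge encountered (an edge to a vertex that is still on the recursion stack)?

DFS from Brent (visiting each vertex's neighbors in the order listed); mark gray on enter, black on exit:
Brent gray
  Napa gray
    Mesa gray
    Mesa black
    Lodi gray
      Lodi→Mesa: Mesa black — skip
    Lodi black
    Galt gray
      Galt→Lodi: Lodi black — skip
      Dover gray
        Dover→Galt: Galt is gray → back edge
First back edge: Dover → Galt.

Dover→Galt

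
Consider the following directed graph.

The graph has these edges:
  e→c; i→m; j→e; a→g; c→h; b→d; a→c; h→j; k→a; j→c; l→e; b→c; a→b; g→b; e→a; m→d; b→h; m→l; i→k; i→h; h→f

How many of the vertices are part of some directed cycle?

7

A vertex is on a directed cycle iff it belongs to a strongly connected component of size ≥ 2 (or has a self-loop).
The vertices on cycles are {a, b, c, e, g, h, j} — 7 in total.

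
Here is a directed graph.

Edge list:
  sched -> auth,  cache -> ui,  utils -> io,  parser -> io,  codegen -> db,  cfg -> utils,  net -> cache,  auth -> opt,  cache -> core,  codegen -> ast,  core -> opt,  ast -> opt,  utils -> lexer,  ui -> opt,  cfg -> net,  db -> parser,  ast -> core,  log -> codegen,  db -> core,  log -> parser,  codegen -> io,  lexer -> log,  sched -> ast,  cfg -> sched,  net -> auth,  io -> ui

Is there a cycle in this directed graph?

DFS with white/gray/black marking, starting from net:
net gray
  auth gray
    opt gray
    opt black
  auth black
  cache gray
    ui gray
      ui→opt: opt black — skip
    ui black
    core gray
      core→opt: opt black — skip
    core black
  cache black
net black
io gray
  io→ui: ui black — skip
io black
lexer gray
  log gray
    parser gray
      parser→io: io black — skip
    parser black
    codegen gray
      codegen→io: io black — skip
      ast gray
        ast→opt: opt black — skip
        ast→core: core black — skip
      ast black
      db gray
        db→core: core black — skip
        db→parser: parser black — skip
      db black
    codegen black
  log black
lexer black
cfg gray
  sched gray
    sched→ast: ast black — skip
    sched→auth: auth black — skip
  sched black
  cfg→net: net black — skip
  utils gray
    utils→io: io black — skip
    utils→lexer: lexer black — skip
  utils black
cfg black
Every edge goes to a white or black vertex — no back edge, so the graph is acyclic.

No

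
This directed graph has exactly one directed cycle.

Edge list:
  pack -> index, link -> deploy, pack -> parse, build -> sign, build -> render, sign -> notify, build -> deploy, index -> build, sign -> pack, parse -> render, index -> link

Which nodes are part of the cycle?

DFS with gray/black marking from sign:
sign gray
  pack gray
    parse gray
      render gray
      render black
    parse black
    index gray
      link gray
        deploy gray
        deploy black
      link black
      build gray
        build→sign: sign is gray → back edge
Back edge closes the cycle sign → pack → index → build → sign; its vertices are {pack, sign, build, index}.

pack, sign, build, index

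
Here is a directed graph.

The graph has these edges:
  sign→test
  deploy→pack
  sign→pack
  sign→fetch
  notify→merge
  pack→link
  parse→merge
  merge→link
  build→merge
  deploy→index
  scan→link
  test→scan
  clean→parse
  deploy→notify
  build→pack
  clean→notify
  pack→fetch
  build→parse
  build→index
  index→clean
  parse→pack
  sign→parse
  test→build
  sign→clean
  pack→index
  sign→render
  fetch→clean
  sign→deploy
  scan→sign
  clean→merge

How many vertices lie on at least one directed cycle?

8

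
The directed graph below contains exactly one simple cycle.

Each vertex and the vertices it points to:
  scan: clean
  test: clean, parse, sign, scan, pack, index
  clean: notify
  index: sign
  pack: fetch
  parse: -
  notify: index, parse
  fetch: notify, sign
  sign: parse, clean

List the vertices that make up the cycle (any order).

DFS with gray/black marking from clean:
clean gray
  notify gray
    index gray
      sign gray
        parse gray
        parse black
        sign→clean: clean is gray → back edge
Back edge closes the cycle clean → notify → index → sign → clean; its vertices are {sign, clean, index, notify}.

sign, clean, index, notify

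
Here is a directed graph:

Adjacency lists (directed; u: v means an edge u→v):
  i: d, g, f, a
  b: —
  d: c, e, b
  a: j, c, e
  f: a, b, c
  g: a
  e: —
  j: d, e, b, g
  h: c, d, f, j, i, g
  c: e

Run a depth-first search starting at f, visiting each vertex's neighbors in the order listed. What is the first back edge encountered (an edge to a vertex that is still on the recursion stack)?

g→a

DFS from f (visiting each vertex's neighbors in the order listed); mark gray on enter, black on exit:
f gray
  a gray
    j gray
      d gray
        c gray
          e gray
          e black
        c black
        d→e: e black — skip
        b gray
        b black
      d black
      j→e: e black — skip
      j→b: b black — skip
      g gray
        g→a: a is gray → back edge
First back edge: g → a.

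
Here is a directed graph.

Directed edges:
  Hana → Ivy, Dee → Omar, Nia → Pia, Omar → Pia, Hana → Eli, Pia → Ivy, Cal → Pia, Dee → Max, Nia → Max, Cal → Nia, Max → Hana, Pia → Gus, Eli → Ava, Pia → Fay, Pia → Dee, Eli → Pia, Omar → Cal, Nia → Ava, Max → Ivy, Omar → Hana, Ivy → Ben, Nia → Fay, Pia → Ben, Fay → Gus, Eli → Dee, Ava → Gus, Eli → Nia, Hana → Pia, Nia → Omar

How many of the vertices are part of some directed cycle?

A vertex is on a directed cycle iff it belongs to a strongly connected component of size ≥ 2 (or has a self-loop).
The vertices on cycles are {Cal, Dee, Eli, Max, Nia, Pia, Hana, Omar} — 8 in total.

8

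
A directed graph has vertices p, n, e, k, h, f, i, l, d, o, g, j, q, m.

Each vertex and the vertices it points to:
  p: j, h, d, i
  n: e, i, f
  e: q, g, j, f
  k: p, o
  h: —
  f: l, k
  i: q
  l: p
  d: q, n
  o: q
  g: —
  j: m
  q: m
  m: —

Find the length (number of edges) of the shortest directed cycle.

5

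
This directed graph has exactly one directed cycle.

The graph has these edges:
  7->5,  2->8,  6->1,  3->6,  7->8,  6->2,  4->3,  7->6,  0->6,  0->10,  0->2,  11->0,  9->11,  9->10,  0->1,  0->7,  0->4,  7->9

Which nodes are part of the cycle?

DFS with gray/black marking from 0:
0 gray
  6 gray
    1 gray
    1 black
    2 gray
      8 gray
      8 black
    2 black
  6 black
  4 gray
    3 gray
      3→6: 6 black — skip
    3 black
  4 black
  10 gray
  10 black
  0→1: 1 black — skip
  0→2: 2 black — skip
  7 gray
    5 gray
    5 black
    7→8: 8 black — skip
    9 gray
      11 gray
        11→0: 0 is gray → back edge
Back edge closes the cycle 0 → 7 → 9 → 11 → 0; its vertices are {0, 7, 9, 11}.

0, 7, 9, 11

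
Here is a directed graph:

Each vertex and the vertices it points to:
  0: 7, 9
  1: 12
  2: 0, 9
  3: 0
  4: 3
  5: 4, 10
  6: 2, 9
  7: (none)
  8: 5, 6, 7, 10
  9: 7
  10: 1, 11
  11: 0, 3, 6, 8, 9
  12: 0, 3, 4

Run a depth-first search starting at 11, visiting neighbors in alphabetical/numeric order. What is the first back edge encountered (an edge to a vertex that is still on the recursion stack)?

DFS from 11 (visiting neighbors in alphabetical/numeric order); mark gray on enter, black on exit:
11 gray
  0 gray
    7 gray
    7 black
    9 gray
      9→7: 7 black — skip
    9 black
  0 black
  3 gray
    3→0: 0 black — skip
  3 black
  6 gray
    2 gray
      2→0: 0 black — skip
      2→9: 9 black — skip
    2 black
    6→9: 9 black — skip
  6 black
  8 gray
    5 gray
      4 gray
        4→3: 3 black — skip
      4 black
      10 gray
        1 gray
          12 gray
            12→0: 0 black — skip
            12→3: 3 black — skip
            12→4: 4 black — skip
          12 black
        1 black
        10→11: 11 is gray → back edge
First back edge: 10 → 11.

10→11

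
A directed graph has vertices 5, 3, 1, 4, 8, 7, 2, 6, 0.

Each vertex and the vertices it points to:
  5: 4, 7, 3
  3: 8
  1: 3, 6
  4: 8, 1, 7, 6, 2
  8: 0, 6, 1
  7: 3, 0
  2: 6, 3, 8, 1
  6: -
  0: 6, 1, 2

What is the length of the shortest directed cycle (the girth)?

3

For each vertex v, BFS finds the shortest path from v back to v.
The shortest such closed walk is 2 → 8 → 0 → 2, length 3.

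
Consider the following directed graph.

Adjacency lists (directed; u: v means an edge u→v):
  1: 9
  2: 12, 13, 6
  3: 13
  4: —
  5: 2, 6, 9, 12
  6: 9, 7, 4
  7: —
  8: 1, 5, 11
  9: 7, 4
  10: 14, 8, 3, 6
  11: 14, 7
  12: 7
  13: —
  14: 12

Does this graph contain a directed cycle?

No

DFS with white/gray/black marking, starting from 1:
1 gray
  9 gray
    7 gray
    7 black
    4 gray
    4 black
  9 black
1 black
2 gray
  12 gray
    12→7: 7 black — skip
  12 black
  13 gray
  13 black
  6 gray
    6→9: 9 black — skip
    6→7: 7 black — skip
    6→4: 4 black — skip
  6 black
2 black
3 gray
  3→13: 13 black — skip
3 black
5 gray
  5→2: 2 black — skip
  5→6: 6 black — skip
  5→9: 9 black — skip
  5→12: 12 black — skip
5 black
8 gray
  8→1: 1 black — skip
  8→5: 5 black — skip
  11 gray
    14 gray
      14→12: 12 black — skip
    14 black
    11→7: 7 black — skip
  11 black
8 black
10 gray
  10→14: 14 black — skip
  10→8: 8 black — skip
  10→3: 3 black — skip
  10→6: 6 black — skip
10 black
Every edge goes to a white or black vertex — no back edge, so the graph is acyclic.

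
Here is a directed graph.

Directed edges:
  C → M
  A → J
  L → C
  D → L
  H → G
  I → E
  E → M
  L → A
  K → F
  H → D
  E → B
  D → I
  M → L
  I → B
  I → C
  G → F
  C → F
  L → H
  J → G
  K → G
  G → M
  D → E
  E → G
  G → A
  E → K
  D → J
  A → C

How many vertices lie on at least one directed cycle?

11

A vertex is on a directed cycle iff it belongs to a strongly connected component of size ≥ 2 (or has a self-loop).
The vertices on cycles are {A, C, D, E, G, H, I, J, K, L, M} — 11 in total.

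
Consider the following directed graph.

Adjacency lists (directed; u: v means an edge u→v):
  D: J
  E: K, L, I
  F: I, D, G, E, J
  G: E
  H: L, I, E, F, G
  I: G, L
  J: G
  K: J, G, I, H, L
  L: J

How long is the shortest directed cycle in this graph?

3

For each vertex v, BFS finds the shortest path from v back to v.
The shortest such closed walk is E → I → G → E, length 3.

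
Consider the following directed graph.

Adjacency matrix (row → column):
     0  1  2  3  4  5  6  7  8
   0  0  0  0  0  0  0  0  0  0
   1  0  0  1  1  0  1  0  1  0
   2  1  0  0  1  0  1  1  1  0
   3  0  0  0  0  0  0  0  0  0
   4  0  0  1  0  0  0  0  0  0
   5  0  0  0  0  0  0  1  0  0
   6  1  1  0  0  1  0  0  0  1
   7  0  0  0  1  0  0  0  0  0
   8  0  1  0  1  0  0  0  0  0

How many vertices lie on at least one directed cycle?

A vertex is on a directed cycle iff it belongs to a strongly connected component of size ≥ 2 (or has a self-loop).
The vertices on cycles are {1, 2, 4, 5, 6, 8} — 6 in total.

6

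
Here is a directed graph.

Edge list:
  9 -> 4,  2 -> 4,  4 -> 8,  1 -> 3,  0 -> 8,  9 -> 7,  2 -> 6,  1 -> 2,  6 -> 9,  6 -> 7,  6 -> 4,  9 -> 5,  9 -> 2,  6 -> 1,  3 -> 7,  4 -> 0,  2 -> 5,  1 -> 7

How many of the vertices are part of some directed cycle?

4

A vertex is on a directed cycle iff it belongs to a strongly connected component of size ≥ 2 (or has a self-loop).
The vertices on cycles are {1, 2, 6, 9} — 4 in total.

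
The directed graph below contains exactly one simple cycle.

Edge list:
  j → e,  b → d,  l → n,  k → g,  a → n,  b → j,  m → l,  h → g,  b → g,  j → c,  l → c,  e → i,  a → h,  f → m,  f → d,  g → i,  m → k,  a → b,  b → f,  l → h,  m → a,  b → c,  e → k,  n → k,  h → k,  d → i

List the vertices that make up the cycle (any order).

DFS with gray/black marking from m:
m gray
  a gray
    b gray
      d gray
        i gray
        i black
      d black
      c gray
      c black
      g gray
        g→i: i black — skip
      g black
      j gray
        j→c: c black — skip
        e gray
          e→i: i black — skip
          k gray
            k→g: g black — skip
          k black
        e black
      j black
      f gray
        f→d: d black — skip
        f→m: m is gray → back edge
Back edge closes the cycle m → a → b → f → m; its vertices are {a, b, f, m}.

a, b, f, m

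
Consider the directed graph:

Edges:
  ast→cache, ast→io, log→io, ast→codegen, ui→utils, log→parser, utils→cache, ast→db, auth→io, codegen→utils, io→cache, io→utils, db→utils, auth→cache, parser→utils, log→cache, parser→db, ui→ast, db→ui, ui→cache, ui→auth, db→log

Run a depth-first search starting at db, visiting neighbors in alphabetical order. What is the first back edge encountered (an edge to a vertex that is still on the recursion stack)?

DFS from db (visiting neighbors in alphabetical order); mark gray on enter, black on exit:
db gray
  log gray
    cache gray
    cache black
    io gray
      io→cache: cache black — skip
      utils gray
        utils→cache: cache black — skip
      utils black
    io black
    parser gray
      parser→db: db is gray → back edge
First back edge: parser → db.

parser->db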